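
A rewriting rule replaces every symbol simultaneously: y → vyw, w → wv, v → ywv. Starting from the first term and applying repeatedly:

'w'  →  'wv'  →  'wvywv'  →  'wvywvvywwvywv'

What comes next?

φ(wvywvvywwvywv) expands symbol-by-symbol to wv ywv vyw wv ywv ywv vyw wv wv ywv vyw wv ywv; joining the 13 pieces gives the next term.

wvywvvywwvywvywvvywwvwvywvvywwvywv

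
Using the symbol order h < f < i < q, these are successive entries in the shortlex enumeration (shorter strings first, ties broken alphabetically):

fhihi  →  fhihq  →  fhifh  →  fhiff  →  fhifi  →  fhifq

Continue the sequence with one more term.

The successor of fhifq increments the rightmost position that isn't already q and resets every position after it to h.

fhiih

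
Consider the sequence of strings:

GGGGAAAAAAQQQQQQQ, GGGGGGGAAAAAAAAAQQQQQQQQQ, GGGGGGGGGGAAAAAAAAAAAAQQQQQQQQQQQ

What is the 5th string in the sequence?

GGGGGGGGGGGGGGGGAAAAAAAAAAAAAAAAAAQQQQQQQQQQQQQQQ

Each string has the form G^{3n-2} A^{3n} Q^{2n+3}, where the shown terms are n = 2, 3, 4.
Setting n = 6 gives 16, 18, 15 characters in each block.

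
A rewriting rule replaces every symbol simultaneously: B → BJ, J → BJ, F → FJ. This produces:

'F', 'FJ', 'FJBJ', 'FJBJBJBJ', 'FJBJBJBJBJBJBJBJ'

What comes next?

FJBJBJBJBJBJBJBJBJBJBJBJBJBJBJBJ

Replace each of the 16 characters of FJBJBJBJBJBJBJBJ in place — FJ BJ BJ BJ BJ BJ BJ BJ BJ BJ BJ BJ BJ BJ BJ BJ — and concatenate.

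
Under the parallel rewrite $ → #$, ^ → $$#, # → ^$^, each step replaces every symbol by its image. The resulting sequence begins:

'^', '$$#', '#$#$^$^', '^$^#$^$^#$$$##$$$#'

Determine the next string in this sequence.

Replace each of the 18 characters of ^$^#$^$^#$$$##$$$# in place — $$# #$ $$# ^$^ #$ $$# #$ $$# ^$^ #$ #$ #$ ^$^ ^$^ #$ #$ #$ ^$^ — and concatenate.

$$##$$$#^$^#$$$##$$$#^$^#$#$#$^$^^$^#$#$#$^$^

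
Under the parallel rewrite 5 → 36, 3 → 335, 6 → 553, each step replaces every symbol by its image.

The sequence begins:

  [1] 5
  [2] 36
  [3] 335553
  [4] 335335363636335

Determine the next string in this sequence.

Replace each of the 15 characters of 335335363636335 in place — 335 335 36 335 335 36 335 553 335 553 335 553 335 335 36 — and concatenate.

335335363353353633555333555333555333533536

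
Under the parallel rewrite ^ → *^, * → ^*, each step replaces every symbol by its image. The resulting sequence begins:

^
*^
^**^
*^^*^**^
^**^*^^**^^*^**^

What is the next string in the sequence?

*^^*^**^^**^*^^*^**^*^^**^^*^**^

Replace each of the 16 characters of ^**^*^^**^^*^**^ in place — *^ ^* ^* *^ ^* *^ *^ ^* ^* *^ *^ ^* *^ ^* ^* *^ — and concatenate.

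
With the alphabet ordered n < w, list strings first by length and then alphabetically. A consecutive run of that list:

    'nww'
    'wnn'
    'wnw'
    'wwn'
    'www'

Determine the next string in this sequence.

nnnn

After www the length-3 strings are exhausted; the first length-4 string is 4 copies of n.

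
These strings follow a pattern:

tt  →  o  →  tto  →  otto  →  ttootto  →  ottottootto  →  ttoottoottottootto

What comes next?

ottottoottottoottoottottootto

This is a Fibonacci-style word recurrence s(k) = s(k−2)·s(k−1): e.g. tt·o = tto.
Continuing: ottottootto · ttoottoottottootto gives term 8.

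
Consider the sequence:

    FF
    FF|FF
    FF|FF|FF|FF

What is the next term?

FF|FF|FF|FF|FF|FF|FF|FF

s(k+1) = s(k)·|·s(k) — each term doubles the last with '|' between the halves.
One more doubling of FF|FF|FF|FF gives the answer.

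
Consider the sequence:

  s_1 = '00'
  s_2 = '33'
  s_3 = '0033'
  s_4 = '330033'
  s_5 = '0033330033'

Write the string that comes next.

Each term (from the third on) is the two preceding terms concatenated in order: term 3 = 00·33 = 0033.
Continuing: 330033 · 0033330033 gives term 6.

3300330033330033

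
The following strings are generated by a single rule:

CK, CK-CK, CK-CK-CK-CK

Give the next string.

CK-CK-CK-CK-CK-CK-CK-CK

Each string is two copies of the previous one joined by '-'.
So the next term is two copies of CK-CK-CK-CK with '-' between the halves.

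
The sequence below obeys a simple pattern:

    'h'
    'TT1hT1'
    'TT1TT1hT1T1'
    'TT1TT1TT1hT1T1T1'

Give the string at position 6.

TT1TT1TT1TT1TT1hT1T1T1T1T1

Every step adds TT1 to the front and T1 to the end of the previous string.
From TT1TT1TT1hT1T1T1, 2 further steps: TT1TT1TT1hT1T1T1 → TT1TT1TT1TT1hT1T1T1T1 → (answer).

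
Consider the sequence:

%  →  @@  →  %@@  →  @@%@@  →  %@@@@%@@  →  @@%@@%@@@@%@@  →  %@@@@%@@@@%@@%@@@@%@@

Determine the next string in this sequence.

@@%@@%@@@@%@@%@@@@%@@@@%@@%@@@@%@@

This is a Fibonacci-style word recurrence s(k) = s(k−2)·s(k−1): e.g. %·@@ = %@@.
So term 8 is @@%@@%@@@@%@@·%@@@@%@@@@%@@%@@@@%@@.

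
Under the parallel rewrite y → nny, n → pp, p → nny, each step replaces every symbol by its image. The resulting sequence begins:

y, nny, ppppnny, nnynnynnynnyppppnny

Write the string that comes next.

ppppnnyppppnnyppppnnyppppnnynnynnynnynnyppppnny

Replace each of the 19 characters of nnynnynnynnyppppnny in place — pp pp nny pp pp nny pp pp nny pp pp nny nny nny nny nny pp pp nny — and concatenate.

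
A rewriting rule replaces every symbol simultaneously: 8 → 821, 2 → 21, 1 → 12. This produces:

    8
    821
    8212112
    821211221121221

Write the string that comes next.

Replace each of the 15 characters of 821211221121221 in place — 821 21 12 21 12 12 21 21 12 12 21 12 21 21 12 — and concatenate.

8212112211212212112122112212112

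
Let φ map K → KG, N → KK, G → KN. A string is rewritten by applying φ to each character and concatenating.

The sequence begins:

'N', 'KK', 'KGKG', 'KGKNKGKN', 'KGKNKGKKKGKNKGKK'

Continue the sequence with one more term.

KGKNKGKKKGKNKGKGKGKNKGKKKGKNKGKG

Replace each of the 16 characters of KGKNKGKKKGKNKGKK in place — KG KN KG KK KG KN KG KG KG KN KG KK KG KN KG KG — and concatenate.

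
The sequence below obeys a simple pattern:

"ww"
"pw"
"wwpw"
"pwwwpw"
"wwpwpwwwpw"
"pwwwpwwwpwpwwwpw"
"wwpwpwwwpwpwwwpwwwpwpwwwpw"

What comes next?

From term 3 onward, concatenate the second-to-last term with the last: ww·pw = wwpw, pw·wwpw = pwwwpw, …
Continuing: pwwwpwwwpwpwwwpw · wwpwpwwwpwpwwwpwwwpwpwwwpw gives term 8.

pwwwpwwwpwpwwwpwwwpwpwwwpwpwwwpwwwpwpwwwpw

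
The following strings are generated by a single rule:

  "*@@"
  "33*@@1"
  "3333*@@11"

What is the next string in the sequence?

Each term wraps the previous one in 33 on the left and 1 on the right.
So the next term is 33·3333*@@11·1.

333333*@@111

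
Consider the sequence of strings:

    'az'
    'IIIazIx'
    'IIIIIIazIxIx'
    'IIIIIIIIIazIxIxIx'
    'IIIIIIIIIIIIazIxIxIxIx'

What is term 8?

s(k+1) = III·s(k)·Ix, so each term gains III as a prefix and Ix as a suffix.
From IIIIIIIIIIIIazIxIxIxIx, 3 further steps: IIIIIIIIIIIIazIxIxIxIx → IIIIIIIIIIIIIIIazIxIxIxIxIx → IIIIIIIIIIIIIIIIIIazIxIxIxIxIxIx → (answer).

IIIIIIIIIIIIIIIIIIIIIazIxIxIxIxIxIxIx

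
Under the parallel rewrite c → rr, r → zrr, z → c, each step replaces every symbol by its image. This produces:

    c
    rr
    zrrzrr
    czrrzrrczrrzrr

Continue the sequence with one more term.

φ(czrrzrrczrrzrr) expands symbol-by-symbol to rr c zrr zrr c zrr zrr rr c zrr zrr c zrr zrr; joining the 14 pieces gives the next term.

rrczrrzrrczrrzrrrrczrrzrrczrrzrr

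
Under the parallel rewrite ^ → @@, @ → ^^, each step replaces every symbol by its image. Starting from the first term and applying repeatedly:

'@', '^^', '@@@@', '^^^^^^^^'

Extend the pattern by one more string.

Expanding ^^^^^^^^: ^→@@, ^→@@, ^→@@, ^→@@, ^→@@, ^→@@, ^→@@, ^→@@. Concatenated: @@ @@ @@ @@ @@ @@ @@ @@.

@@@@@@@@@@@@@@@@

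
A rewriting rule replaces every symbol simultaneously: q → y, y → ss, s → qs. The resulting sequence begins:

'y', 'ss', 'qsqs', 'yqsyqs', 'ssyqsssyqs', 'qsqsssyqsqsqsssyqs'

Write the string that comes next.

yqsyqsqsqsssyqsyqsyqsqsqsssyqs

φ(qsqsssyqsqsqsssyqs) expands symbol-by-symbol to y qs y qs qs qs ss y qs y qs y qs qs qs ss y qs; joining the 18 pieces gives the next term.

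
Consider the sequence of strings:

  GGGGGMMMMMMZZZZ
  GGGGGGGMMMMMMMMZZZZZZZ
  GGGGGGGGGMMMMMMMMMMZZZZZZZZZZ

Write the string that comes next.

GGGGGGGGGGGMMMMMMMMMMMMZZZZZZZZZZZZZ

Each string has the form G^{2n+1} M^{2n+2} Z^{3n-2}, where the shown terms are n = 2, 3, 4.
At n = 5 the blocks have lengths 11, 12, 13.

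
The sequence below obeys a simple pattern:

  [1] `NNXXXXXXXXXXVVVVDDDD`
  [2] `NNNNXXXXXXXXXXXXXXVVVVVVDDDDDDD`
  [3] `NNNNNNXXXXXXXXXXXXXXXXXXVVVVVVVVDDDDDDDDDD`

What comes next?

NNNNNNNNXXXXXXXXXXXXXXXXXXXXXXVVVVVVVVVVDDDDDDDDDDDDD

Each string has the form N^{2n-2} X^{4n+2} V^{2n} D^{3n-2}, where the shown terms are n = 2, 3, 4.
For the next term, n = 5, so the run lengths are 8, 22, 10, 13.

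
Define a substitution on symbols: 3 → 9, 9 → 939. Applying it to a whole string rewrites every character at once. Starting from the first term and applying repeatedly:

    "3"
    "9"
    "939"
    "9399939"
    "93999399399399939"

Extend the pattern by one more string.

93999399399399939939993993999399399399939

Applying the rule to each of the 17 symbols of 93999399399399939 gives the pieces 939 9 939 939 939 9 939 939 9 939 939 9 939 939 939 9 939, which concatenate to the answer.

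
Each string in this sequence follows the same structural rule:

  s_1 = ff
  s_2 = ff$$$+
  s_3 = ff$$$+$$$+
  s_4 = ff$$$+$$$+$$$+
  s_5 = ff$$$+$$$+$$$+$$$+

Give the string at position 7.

Every step adds $$$+ to the end: s(k+1) = s(k)·$$$+.
From ff$$$+$$$+$$$+$$$+, 2 further steps: ff$$$+$$$+$$$+$$$+ → ff$$$+$$$+$$$+$$$+$$$+ → (answer).

ff$$$+$$$+$$$+$$$+$$$+$$$+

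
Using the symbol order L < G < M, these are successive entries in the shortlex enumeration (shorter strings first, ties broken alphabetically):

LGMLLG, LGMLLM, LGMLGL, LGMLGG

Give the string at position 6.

LGMLML

Stepping forward 2 times from LGMLGG: LGMLGG → LGMLGM, then the target.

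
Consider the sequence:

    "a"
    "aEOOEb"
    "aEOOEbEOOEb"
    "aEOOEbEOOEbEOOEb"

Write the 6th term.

aEOOEbEOOEbEOOEbEOOEbEOOEb

Each term is the previous one with EOOEb appended.
From aEOOEbEOOEbEOOEb, 2 further steps: aEOOEbEOOEbEOOEb → aEOOEbEOOEbEOOEbEOOEb → (answer).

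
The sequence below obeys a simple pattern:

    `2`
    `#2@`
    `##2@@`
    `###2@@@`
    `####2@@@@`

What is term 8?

#######2@@@@@@@

Each term wraps the previous one in # on the left and @ on the right.
From ####2@@@@, 3 further steps: ####2@@@@ → #####2@@@@@ → ######2@@@@@@ → (answer).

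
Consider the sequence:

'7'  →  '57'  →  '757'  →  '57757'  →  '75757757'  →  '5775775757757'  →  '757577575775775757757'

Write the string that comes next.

This is a Fibonacci-style word recurrence s(k) = s(k−2)·s(k−1): e.g. 7·57 = 757.
Continuing: 5775775757757 · 757577575775775757757 gives term 8.

5775775757757757577575775775757757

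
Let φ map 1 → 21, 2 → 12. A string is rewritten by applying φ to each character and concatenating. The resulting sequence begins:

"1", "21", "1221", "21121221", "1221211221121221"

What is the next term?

Rewriting the 16 symbols of 1221211221121221 one by one yields 21 12 12 21 12 21 21 12 12 21 21 12 21 12 12 21; concatenated:

21121221122121121221211221121221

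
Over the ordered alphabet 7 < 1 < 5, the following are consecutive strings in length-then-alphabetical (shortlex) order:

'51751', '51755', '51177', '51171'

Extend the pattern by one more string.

51175

Treat 51171 as a base-3 numeral over the given alphabet and add one, carrying through any trailing 5's.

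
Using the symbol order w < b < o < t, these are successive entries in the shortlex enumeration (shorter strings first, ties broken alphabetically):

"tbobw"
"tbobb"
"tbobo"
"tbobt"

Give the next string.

Treat tbobt as a base-4 numeral over the given alphabet and add one, carrying through any trailing t's.

tboow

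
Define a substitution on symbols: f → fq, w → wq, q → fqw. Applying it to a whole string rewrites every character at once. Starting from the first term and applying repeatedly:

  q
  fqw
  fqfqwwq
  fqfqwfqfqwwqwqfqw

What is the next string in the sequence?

φ(fqfqwfqfqwwqwqfqw) expands symbol-by-symbol to fq fqw fq fqw wq fq fqw fq fqw wq wq fqw wq fqw fq fqw wq; joining the 17 pieces gives the next term.

fqfqwfqfqwwqfqfqwfqfqwwqwqfqwwqfqwfqfqwwq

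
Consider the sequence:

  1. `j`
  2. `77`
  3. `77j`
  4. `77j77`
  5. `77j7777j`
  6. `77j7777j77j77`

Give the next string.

77j7777j77j7777j7777j

From term 3 onward, concatenate the last term with the second-to-last: 77·j = 77j, 77j·77 = 77j77, …
The next term joins 77j7777j77j77 and 77j7777j.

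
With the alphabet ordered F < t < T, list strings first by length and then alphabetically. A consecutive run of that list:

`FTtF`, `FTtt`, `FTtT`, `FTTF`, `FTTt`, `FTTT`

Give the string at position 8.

tFFt

Continuing the enumeration 2 steps past FTTT: FTTT → tFFF → (answer).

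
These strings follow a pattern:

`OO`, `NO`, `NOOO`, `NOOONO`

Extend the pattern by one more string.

From term 3 onward, concatenate the last term with the second-to-last: NO·OO = NOOO, NOOO·NO = NOOONO, …
Continuing: NOOONO · NOOO gives term 5.

NOOONONOOO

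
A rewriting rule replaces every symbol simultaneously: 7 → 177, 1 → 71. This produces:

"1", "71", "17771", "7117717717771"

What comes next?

Replace each of the 13 characters of 7117717717771 in place — 177 71 71 177 177 71 177 177 71 177 177 177 71 — and concatenate.

1777171177177711771777117717717771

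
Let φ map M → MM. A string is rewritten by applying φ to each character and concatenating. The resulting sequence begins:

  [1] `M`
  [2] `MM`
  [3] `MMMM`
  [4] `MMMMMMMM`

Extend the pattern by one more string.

Rewriting each symbol of MMMMMMMM: M→MM, M→MM, M→MM, M→MM, M→MM, M→MM, M→MM, M→MM, which concatenates to MM MM MM MM MM MM MM MM.

MMMMMMMMMMMMMMMM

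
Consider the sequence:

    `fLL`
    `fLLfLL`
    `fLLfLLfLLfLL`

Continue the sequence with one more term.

s(k+1) = s(k)·s(k) — each term doubles the last.
Doubling fLLfLLfLLfLL:

fLLfLLfLLfLLfLLfLLfLLfLL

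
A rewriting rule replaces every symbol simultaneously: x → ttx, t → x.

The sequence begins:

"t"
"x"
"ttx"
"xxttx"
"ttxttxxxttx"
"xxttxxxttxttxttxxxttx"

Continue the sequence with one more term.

ttxttxxxttxttxttxxxttxxxttxxxttxttxttxxxttx

φ(xxttxxxttxttxttxxxttx) expands symbol-by-symbol to ttx ttx x x ttx ttx ttx x x ttx x x ttx x x ttx ttx ttx x x ttx; joining the 21 pieces gives the next term.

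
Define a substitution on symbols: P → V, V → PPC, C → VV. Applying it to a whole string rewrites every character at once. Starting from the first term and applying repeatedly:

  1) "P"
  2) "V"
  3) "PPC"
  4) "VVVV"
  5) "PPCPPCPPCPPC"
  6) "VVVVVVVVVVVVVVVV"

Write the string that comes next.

PPCPPCPPCPPCPPCPPCPPCPPCPPCPPCPPCPPCPPCPPCPPCPPC

Applying the rule to each of the 16 symbols of VVVVVVVVVVVVVVVV gives the pieces PPC PPC PPC PPC PPC PPC PPC PPC PPC PPC PPC PPC PPC PPC PPC PPC, which concatenate to the answer.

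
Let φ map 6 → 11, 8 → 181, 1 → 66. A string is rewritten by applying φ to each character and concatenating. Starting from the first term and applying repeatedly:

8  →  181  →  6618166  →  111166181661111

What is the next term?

Replace each of the 15 characters of 111166181661111 in place — 66 66 66 66 11 11 66 181 66 11 11 66 66 66 66 — and concatenate.

6666666611116618166111166666666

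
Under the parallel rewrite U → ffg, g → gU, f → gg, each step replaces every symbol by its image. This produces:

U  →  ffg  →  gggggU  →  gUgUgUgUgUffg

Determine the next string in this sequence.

Rewriting the 13 symbols of gUgUgUgUgUffg one by one yields gU ffg gU ffg gU ffg gU ffg gU ffg gg gg gU; concatenated:

gUffggUffggUffggUffggUffggggggU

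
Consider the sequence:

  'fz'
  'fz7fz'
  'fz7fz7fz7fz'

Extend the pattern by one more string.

fz7fz7fz7fz7fz7fz7fz7fz

Each string is two copies of the previous one joined by '7'.
So the next term is two copies of fz7fz7fz7fz with '7' between the halves.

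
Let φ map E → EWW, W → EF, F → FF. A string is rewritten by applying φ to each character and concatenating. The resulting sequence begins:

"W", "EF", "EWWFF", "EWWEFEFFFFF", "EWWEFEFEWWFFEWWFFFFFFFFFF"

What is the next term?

Replace each of the 25 characters of EWWEFEFEWWFFEWWFFFFFFFFFF in place — EWW EF EF EWW FF EWW FF EWW EF EF FF FF EWW EF EF FF FF FF FF FF FF FF FF FF FF — and concatenate.

EWWEFEFEWWFFEWWFFEWWEFEFFFFFEWWEFEFFFFFFFFFFFFFFFFFFFFF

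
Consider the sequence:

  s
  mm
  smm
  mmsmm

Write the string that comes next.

From term 3 onward, concatenate the second-to-last term with the last: s·mm = smm, mm·smm = mmsmm, …
So term 5 is smm·mmsmm.

smmmmsmm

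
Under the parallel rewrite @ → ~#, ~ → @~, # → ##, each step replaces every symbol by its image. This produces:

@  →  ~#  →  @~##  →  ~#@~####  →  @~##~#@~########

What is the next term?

~#@~####@~##~#@~################

Replace each of the 16 characters of @~##~#@~######## in place — ~# @~ ## ## @~ ## ~# @~ ## ## ## ## ## ## ## ## — and concatenate.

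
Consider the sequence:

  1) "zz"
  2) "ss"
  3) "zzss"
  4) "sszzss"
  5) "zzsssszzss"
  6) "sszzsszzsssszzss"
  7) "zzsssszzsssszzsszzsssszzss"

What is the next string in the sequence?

sszzsszzsssszzsszzsssszzsssszzsszzsssszzss

Each term (from the third on) is the two preceding terms concatenated in order: term 3 = zz·ss = zzss.
Continuing: sszzsszzsssszzss · zzsssszzsssszzsszzsssszzss gives term 8.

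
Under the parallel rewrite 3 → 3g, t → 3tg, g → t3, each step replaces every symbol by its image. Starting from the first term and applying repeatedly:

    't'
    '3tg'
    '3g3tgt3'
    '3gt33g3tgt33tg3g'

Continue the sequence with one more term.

Rewriting the 16 symbols of 3gt33g3tgt33tg3g one by one yields 3g t3 3tg 3g 3g t3 3g 3tg t3 3tg 3g 3g 3tg t3 3g t3; concatenated:

3gt33tg3g3gt33g3tgt33tg3g3g3tgt33gt3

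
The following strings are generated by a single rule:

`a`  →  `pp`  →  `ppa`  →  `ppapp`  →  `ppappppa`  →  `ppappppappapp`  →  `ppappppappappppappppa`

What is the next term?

ppappppappappppappppappappppappapp

This is a Fibonacci-style word recurrence s(k) = s(k−1)·s(k−2): e.g. pp·a = ppa.
Continuing: ppappppappappppappppa · ppappppappapp gives term 8.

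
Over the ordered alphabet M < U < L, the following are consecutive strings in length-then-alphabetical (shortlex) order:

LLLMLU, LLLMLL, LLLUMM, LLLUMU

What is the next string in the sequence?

The successor of LLLUMU increments the rightmost position that isn't already L and resets every position after it to M.

LLLUML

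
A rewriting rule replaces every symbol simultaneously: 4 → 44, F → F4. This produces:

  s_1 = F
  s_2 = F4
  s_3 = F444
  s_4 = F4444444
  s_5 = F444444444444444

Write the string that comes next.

Rewriting the 16 symbols of F444444444444444 one by one yields F4 44 44 44 44 44 44 44 44 44 44 44 44 44 44 44; concatenated:

F4444444444444444444444444444444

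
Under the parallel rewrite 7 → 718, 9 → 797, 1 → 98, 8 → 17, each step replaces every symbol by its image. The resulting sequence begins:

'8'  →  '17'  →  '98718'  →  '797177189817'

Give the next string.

Expanding 797177189817: 7→718, 9→797, 7→718, 1→98, 7→718, 7→718, 1→98, 8→17, 9→797, 8→17, 1→98, 7→718. Concatenated: 718 797 718 98 718 718 98 17 797 17 98 718.

7187977189871871898177971798718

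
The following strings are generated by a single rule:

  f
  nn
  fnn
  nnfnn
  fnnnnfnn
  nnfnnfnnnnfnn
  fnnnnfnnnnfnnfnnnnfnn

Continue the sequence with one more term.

From term 3 onward, concatenate the second-to-last term with the last: f·nn = fnn, nn·fnn = nnfnn, …
The next term joins nnfnnfnnnnfnn and fnnnnfnnnnfnnfnnnnfnn.

nnfnnfnnnnfnnfnnnnfnnnnfnnfnnnnfnn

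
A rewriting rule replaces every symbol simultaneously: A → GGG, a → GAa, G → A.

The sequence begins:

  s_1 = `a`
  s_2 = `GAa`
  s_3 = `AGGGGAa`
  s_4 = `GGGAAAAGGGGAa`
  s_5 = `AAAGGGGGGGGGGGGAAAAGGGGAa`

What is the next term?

Rewriting the 25 symbols of AAAGGGGGGGGGGGGAAAAGGGGAa one by one yields GGG GGG GGG A A A A A A A A A A A A GGG GGG GGG GGG A A A A GGG GAa; concatenated:

GGGGGGGGGAAAAAAAAAAAAGGGGGGGGGGGGAAAAGGGGAa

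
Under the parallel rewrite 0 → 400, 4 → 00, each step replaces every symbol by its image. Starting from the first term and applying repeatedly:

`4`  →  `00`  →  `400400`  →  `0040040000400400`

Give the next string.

Replace each of the 16 characters of 0040040000400400 in place — 400 400 00 400 400 00 400 400 400 400 00 400 400 00 400 400 — and concatenate.

40040000400400004004004004000040040000400400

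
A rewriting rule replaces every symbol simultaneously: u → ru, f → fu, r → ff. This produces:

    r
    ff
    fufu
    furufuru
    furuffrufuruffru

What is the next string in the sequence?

Rewriting the 16 symbols of furuffrufuruffru one by one yields fu ru ff ru fu fu ff ru fu ru ff ru fu fu ff ru; concatenated:

furuffrufufuffrufuruffrufufuffru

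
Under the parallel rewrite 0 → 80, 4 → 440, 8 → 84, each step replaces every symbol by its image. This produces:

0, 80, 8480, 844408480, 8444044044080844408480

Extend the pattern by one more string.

Rewriting the 22 symbols of 8444044044080844408480 one by one yields 84 440 440 440 80 440 440 80 440 440 80 84 80 84 440 440 440 80 84 440 84 80; concatenated:

8444044044080440440804404408084808444044044080844408480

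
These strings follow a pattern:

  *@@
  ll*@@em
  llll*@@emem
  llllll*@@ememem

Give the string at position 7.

llllllllllll*@@emememememem

s(k+1) = ll·s(k)·em, so each term gains ll as a prefix and em as a suffix.
From llllll*@@ememem, 3 further steps: llllll*@@ememem → llllllll*@@emememem → llllllllll*@@ememememem → (answer).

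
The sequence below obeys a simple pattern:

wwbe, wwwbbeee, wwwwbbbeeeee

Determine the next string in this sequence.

wwwwwbbbbeeeeeee

Reading off run lengths: w runs 2, 3, 4; b runs 1, 2, 3; e runs 1, 3, 5 — each is linear in n (n = 1, 2, …).
At n = 4 the blocks have lengths 5, 4, 7.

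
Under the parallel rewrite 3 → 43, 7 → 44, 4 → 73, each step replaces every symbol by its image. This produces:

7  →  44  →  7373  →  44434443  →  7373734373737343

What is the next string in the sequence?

Replace each of the 16 characters of 7373734373737343 in place — 44 43 44 43 44 43 73 43 44 43 44 43 44 43 73 43 — and concatenate.

44434443444373434443444344437343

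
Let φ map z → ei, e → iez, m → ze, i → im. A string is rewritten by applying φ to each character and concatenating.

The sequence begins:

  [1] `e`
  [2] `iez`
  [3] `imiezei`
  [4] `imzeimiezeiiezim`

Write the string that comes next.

Applying the rule to each of the 16 symbols of imzeimiezeiiezim gives the pieces im ze ei iez im ze im iez ei iez im im iez ei im ze, which concatenate to the answer.

imzeeiiezimzeimiezeiiezimimiezeiimze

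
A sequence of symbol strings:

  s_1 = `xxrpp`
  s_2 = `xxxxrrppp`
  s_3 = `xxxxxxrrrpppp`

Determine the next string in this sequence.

xxxxxxxxrrrrppppp

Each string has the form x^{2n} r^{n} p^{n+1} (n = 1, 2, …).
Setting n = 4 gives 8, 4, 5 characters in each block.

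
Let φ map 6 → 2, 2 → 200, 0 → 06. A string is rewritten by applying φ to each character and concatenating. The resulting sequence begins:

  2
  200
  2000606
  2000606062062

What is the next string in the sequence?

2000606062062062200062200

Applying the rule to each of the 13 symbols of 2000606062062 gives the pieces 200 06 06 06 2 06 2 06 2 200 06 2 200, which concatenate to the answer.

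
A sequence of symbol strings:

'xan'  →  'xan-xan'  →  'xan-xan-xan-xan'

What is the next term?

xan-xan-xan-xan-xan-xan-xan-xan

Every step duplicates the string with '-' between the halves.
So the next term is two copies of xan-xan-xan-xan with '-' between the halves.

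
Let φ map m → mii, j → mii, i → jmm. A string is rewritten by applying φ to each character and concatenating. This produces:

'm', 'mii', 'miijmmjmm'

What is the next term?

Rewriting each symbol of miijmmjmm: m→mii, i→jmm, i→jmm, j→mii, m→mii, m→mii, j→mii, m→mii, m→mii, which concatenates to mii jmm jmm mii mii mii mii mii mii.

miijmmjmmmiimiimiimiimiimii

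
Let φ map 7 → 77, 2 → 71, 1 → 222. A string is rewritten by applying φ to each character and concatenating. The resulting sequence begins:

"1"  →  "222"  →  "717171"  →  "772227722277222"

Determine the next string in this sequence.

Replace each of the 15 characters of 772227722277222 in place — 77 77 71 71 71 77 77 71 71 71 77 77 71 71 71 — and concatenate.

777771717177777171717777717171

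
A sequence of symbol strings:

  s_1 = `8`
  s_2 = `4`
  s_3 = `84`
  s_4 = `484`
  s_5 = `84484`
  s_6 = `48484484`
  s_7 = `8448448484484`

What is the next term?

484844848448448484484

This is a Fibonacci-style word recurrence s(k) = s(k−2)·s(k−1): e.g. 8·4 = 84.
The next term joins 48484484 and 8448448484484.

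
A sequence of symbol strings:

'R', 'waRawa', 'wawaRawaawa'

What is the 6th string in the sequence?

wawawawawaRawaawaawaawaawa

Every step adds wa to the front and awa to the end of the previous string.
From wawaRawaawa, 3 further steps: wawaRawaawa → wawawaRawaawaawa → wawawawaRawaawaawaawa → (answer).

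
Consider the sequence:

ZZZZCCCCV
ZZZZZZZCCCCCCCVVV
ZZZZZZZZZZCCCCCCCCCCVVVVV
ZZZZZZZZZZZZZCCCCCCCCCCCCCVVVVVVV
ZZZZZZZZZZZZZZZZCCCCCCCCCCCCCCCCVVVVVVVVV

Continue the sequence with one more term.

Term n consists of 3n+1 Z's, followed by 3n+1 C's, followed by 2n-1 V's (n = 1, 2, …).
Setting n = 6 gives 19, 19, 11 characters in each block.

ZZZZZZZZZZZZZZZZZZZCCCCCCCCCCCCCCCCCCCVVVVVVVVVVV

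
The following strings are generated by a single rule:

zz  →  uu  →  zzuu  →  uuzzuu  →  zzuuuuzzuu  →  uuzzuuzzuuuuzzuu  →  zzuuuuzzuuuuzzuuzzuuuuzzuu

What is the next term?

uuzzuuzzuuuuzzuuzzuuuuzzuuuuzzuuzzuuuuzzuu

Each term (from the third on) is the two preceding terms concatenated in order: term 3 = zz·uu = zzuu.
So term 8 is uuzzuuzzuuuuzzuu·zzuuuuzzuuuuzzuuzzuuuuzzuu.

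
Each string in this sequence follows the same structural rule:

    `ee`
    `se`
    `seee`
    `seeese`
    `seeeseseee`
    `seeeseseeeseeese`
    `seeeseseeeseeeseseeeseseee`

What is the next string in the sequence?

Each term (from the third on) is the previous term followed by the one before it: term 3 = se·ee = seee.
Continuing: seeeseseeeseeeseseeeseseee · seeeseseeeseeese gives term 8.

seeeseseeeseeeseseeeseseeeseeeseseeeseeese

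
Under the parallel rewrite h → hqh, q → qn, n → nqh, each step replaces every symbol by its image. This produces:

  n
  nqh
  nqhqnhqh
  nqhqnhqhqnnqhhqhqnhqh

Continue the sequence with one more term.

nqhqnhqhqnnqhhqhqnhqhqnnqhnqhqnhqhhqhqnhqhqnnqhhqhqnhqh

Applying the rule to each of the 21 symbols of nqhqnhqhqnnqhhqhqnhqh gives the pieces nqh qn hqh qn nqh hqh qn hqh qn nqh nqh qn hqh hqh qn hqh qn nqh hqh qn hqh, which concatenate to the answer.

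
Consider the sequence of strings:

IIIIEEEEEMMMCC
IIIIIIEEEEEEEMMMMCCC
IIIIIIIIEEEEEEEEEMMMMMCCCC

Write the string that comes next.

Each string has the form I^{2n} E^{2n+1} M^{n+1} C^{n}, where the shown terms are n = 2, 3, 4.
At n = 5 the blocks have lengths 10, 11, 6, 5.

IIIIIIIIIIEEEEEEEEEEEMMMMMMCCCCC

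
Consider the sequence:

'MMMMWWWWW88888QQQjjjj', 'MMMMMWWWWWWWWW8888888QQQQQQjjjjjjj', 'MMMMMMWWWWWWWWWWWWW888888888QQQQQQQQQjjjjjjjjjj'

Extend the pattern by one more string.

Each string has the form M^{n+3} W^{4n+1} 8^{2n+3} Q^{3n} j^{3n+1} (n = 1, 2, …).
For the next term, n = 4, so the run lengths are 7, 17, 11, 12, 13.

MMMMMMMWWWWWWWWWWWWWWWWW88888888888QQQQQQQQQQQQjjjjjjjjjjjjj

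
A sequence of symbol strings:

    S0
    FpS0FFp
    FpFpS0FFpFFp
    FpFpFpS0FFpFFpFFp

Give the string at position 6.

FpFpFpFpFpS0FFpFFpFFpFFpFFp

Each term wraps the previous one in Fp on the left and FFp on the right.
From FpFpFpS0FFpFFpFFp, 2 further steps: FpFpFpS0FFpFFpFFp → FpFpFpFpS0FFpFFpFFpFFp → (answer).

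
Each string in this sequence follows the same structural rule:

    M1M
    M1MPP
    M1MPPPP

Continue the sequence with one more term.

Each term is the previous one with PP appended.
Applying this once more to M1MPPPP:

M1MPPPPPP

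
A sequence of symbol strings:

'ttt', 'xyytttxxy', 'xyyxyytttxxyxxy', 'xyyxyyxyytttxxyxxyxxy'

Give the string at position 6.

xyyxyyxyyxyyxyytttxxyxxyxxyxxyxxy

Each term wraps the previous one in xyy on the left and xxy on the right.
From xyyxyyxyytttxxyxxyxxy, 2 further steps: xyyxyyxyytttxxyxxyxxy → xyyxyyxyyxyytttxxyxxyxxyxxy → (answer).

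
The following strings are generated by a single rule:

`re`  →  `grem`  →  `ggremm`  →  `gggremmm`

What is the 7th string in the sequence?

Each term wraps the previous one in g on the left and m on the right.
From gggremmm, 3 further steps: gggremmm → ggggremmmm → gggggremmmmm → (answer).

ggggggremmmmmm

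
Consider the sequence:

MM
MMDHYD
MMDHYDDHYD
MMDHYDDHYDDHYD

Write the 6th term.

MMDHYDDHYDDHYDDHYDDHYD

The strings grow by a fixed suffix DHYD each time.
From MMDHYDDHYDDHYD, 2 further steps: MMDHYDDHYDDHYD → MMDHYDDHYDDHYDDHYD → (answer).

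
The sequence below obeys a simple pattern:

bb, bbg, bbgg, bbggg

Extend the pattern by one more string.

The strings grow by a fixed suffix g each time.
Applying this once more to bbggg:

bbgggg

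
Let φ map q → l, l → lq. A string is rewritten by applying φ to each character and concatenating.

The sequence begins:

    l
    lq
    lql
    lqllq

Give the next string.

lqllqlql

Expanding lqllq: l→lq, q→l, l→lq, l→lq, q→l. Concatenated: lq l lq lq l.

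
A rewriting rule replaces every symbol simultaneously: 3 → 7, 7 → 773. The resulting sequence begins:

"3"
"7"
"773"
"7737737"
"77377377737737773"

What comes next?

77377377737737773773773777377377737737737

Applying the rule to each of the 17 symbols of 77377377737737773 gives the pieces 773 773 7 773 773 7 773 773 773 7 773 773 7 773 773 773 7, which concatenate to the answer.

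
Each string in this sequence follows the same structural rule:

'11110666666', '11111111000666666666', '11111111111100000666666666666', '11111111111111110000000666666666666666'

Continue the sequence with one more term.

11111111111111111111000000000666666666666666666

Reading off run lengths: 1 runs 4, 8, 12, 16; 0 runs 1, 3, 5, 7; 6 runs 6, 9, 12, 15 — each is linear in n (n = 1, 2, …).
At n = 5 the blocks have lengths 20, 9, 18.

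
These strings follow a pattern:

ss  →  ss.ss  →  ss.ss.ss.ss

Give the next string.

Every step duplicates the string with '.' between the halves.
Doubling ss.ss.ss.ss with '.' between the halves:

ss.ss.ss.ss.ss.ss.ss.ss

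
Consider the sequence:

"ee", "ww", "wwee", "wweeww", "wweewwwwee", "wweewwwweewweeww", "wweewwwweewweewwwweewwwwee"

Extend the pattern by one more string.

wweewwwweewweewwwweewwwweewweewwwweewweeww

From term 3 onward, concatenate the last term with the second-to-last: ww·ee = wwee, wwee·ww = wweeww, …
So term 8 is wweewwwweewweewwwweewwwwee·wweewwwweewweeww.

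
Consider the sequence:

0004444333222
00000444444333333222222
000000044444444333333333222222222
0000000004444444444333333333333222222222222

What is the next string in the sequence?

00000000000444444444444333333333333333222222222222222

Each string has the form 0^{2n+1} 4^{2n+2} 3^{3n} 2^{3n} (n = 1, 2, …).
At n = 5 the blocks have lengths 11, 12, 15, 15.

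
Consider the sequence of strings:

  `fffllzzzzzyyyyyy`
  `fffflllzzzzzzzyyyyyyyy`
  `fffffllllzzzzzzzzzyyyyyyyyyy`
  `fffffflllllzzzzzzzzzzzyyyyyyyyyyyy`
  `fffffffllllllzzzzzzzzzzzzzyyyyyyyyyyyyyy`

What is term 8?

fffffffffflllllllllzzzzzzzzzzzzzzzzzzzyyyyyyyyyyyyyyyyyyyy

Reading off run lengths: f runs 3, 4, 5, 6, 7; l runs 2, 3, 4, 5, 6; z runs 5, 7, 9, 11, 13; y runs 6, 8, 10, 12, 14 — each is linear in n, where the shown terms are n = 3, 4, 5, 6, 7.
For term 8, n = 10, so the run lengths are 10, 9, 19, 20.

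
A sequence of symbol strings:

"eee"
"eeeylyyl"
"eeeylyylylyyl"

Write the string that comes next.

Every step adds ylyyl to the end: s(k+1) = s(k)·ylyyl.
Applying this once more to eeeylyylylyyl:

eeeylyylylyylylyyl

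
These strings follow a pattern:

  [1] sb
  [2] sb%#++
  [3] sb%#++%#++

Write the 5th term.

The strings grow by a fixed suffix %#++ each time.
From sb%#++%#++, 2 further steps: sb%#++%#++ → sb%#++%#++%#++ → (answer).

sb%#++%#++%#++%#++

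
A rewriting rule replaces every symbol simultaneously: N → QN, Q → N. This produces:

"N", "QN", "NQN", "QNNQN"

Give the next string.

Rewriting each symbol of QNNQN: Q→N, N→QN, N→QN, Q→N, N→QN, which concatenates to N QN QN N QN.

NQNQNNQN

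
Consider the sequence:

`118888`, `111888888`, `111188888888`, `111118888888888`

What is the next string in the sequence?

Term n consists of n 1's, followed by 2n 8's, where the shown terms are n = 2, 3, 4, 5.
For the next term, n = 6, so the run lengths are 6, 12.

111111888888888888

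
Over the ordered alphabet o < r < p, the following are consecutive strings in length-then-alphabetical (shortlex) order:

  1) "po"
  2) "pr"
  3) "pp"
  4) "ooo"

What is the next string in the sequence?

Find the rightmost character of ooo below p, bump it to the next letter, and reset everything to its right to o.

oor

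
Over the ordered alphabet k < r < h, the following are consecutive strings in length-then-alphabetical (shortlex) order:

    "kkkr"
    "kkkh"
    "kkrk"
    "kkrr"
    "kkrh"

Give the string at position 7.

kkhr

Continuing the enumeration 2 steps past kkrh: kkrh → kkhk → (answer).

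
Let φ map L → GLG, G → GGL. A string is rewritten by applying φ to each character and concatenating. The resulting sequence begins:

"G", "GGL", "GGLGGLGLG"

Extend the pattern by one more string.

Rewriting each symbol of GGLGGLGLG: G→GGL, G→GGL, L→GLG, G→GGL, G→GGL, L→GLG, G→GGL, L→GLG, G→GGL, which concatenates to GGL GGL GLG GGL GGL GLG GGL GLG GGL.

GGLGGLGLGGGLGGLGLGGGLGLGGGL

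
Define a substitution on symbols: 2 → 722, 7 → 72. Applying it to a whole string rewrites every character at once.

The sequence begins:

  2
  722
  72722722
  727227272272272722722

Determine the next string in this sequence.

7272272722722727227272272272722722727227272272272722722

Applying the rule to each of the 21 symbols of 727227272272272722722 gives the pieces 72 722 72 722 722 72 722 72 722 722 72 722 722 72 722 72 722 722 72 722 722, which concatenate to the answer.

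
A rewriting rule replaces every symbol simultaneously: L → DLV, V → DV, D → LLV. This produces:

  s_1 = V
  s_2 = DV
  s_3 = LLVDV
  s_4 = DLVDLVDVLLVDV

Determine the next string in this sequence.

Rewriting the 13 symbols of DLVDLVDVLLVDV one by one yields LLV DLV DV LLV DLV DV LLV DV DLV DLV DV LLV DV; concatenated:

LLVDLVDVLLVDLVDVLLVDVDLVDLVDVLLVDV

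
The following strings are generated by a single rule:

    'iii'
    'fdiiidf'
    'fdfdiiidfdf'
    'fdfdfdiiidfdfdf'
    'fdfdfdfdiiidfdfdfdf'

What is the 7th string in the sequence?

Each term wraps the previous one in fd on the left and df on the right.
From fdfdfdfdiiidfdfdfdf, 2 further steps: fdfdfdfdiiidfdfdfdf → fdfdfdfdfdiiidfdfdfdfdf → (answer).

fdfdfdfdfdfdiiidfdfdfdfdfdf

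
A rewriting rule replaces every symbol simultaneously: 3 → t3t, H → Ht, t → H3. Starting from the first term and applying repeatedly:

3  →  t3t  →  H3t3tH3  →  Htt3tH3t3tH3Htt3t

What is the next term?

HtH3H3t3tH3Htt3tH3t3tH3Htt3tHtH3H3t3tH3

φ(Htt3tH3t3tH3Htt3t) expands symbol-by-symbol to Ht H3 H3 t3t H3 Ht t3t H3 t3t H3 Ht t3t Ht H3 H3 t3t H3; joining the 17 pieces gives the next term.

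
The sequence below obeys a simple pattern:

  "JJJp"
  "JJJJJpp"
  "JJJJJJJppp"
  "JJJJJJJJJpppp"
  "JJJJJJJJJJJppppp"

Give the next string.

JJJJJJJJJJJJJpppppp

Reading off run lengths: J runs 3, 5, 7, 9, 11; p runs 1, 2, 3, 4, 5 — each is linear in n (n = 1, 2, …).
At n = 6 the blocks have lengths 13, 6.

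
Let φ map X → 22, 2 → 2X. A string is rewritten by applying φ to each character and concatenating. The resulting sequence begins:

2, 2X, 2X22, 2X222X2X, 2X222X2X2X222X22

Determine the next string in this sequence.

Rewriting the 16 symbols of 2X222X2X2X222X22 one by one yields 2X 22 2X 2X 2X 22 2X 22 2X 22 2X 2X 2X 22 2X 2X; concatenated:

2X222X2X2X222X222X222X2X2X222X2X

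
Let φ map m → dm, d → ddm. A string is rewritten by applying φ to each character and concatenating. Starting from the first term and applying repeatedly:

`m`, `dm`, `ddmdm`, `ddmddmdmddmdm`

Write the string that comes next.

φ(ddmddmdmddmdm) expands symbol-by-symbol to ddm ddm dm ddm ddm dm ddm dm ddm ddm dm ddm dm; joining the 13 pieces gives the next term.

ddmddmdmddmddmdmddmdmddmddmdmddmdm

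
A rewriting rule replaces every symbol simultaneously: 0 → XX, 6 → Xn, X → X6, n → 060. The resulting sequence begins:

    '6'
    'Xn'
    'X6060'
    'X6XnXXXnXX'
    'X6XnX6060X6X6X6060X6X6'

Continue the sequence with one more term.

Replace each of the 22 characters of X6XnX6060X6X6X6060X6X6 in place — X6 Xn X6 060 X6 Xn XX Xn XX X6 Xn X6 Xn X6 Xn XX Xn XX X6 Xn X6 Xn — and concatenate.

X6XnX6060X6XnXXXnXXX6XnX6XnX6XnXXXnXXX6XnX6Xn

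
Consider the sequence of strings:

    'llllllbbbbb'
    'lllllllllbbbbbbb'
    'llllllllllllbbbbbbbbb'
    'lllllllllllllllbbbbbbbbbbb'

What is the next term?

llllllllllllllllllbbbbbbbbbbbbb

Reading off run lengths: l runs 6, 9, 12, 15; b runs 5, 7, 9, 11 — each is linear in n, where the shown terms are n = 2, 3, 4, 5.
At n = 6 the blocks have lengths 18, 13.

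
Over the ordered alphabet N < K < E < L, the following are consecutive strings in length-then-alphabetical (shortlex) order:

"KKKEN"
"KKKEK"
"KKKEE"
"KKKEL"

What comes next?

The successor of KKKEL increments the rightmost position that isn't already L and resets every position after it to N.

KKKLN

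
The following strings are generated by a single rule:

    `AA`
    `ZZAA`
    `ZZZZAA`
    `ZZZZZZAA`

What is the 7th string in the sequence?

ZZZZZZZZZZZZAA

Every step adds ZZ at the front: s(k+1) = ZZ·s(k).
From ZZZZZZAA, 3 further steps: ZZZZZZAA → ZZZZZZZZAA → ZZZZZZZZZZAA → (answer).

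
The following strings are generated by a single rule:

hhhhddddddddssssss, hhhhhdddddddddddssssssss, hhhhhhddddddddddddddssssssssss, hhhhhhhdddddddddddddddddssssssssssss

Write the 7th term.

hhhhhhhhhhddddddddddddddddddddddddddssssssssssssssssss

Term n consists of n+1 h's, followed by 3n-1 d's, followed by 2n s's, where the shown terms are n = 3, 4, 5, 6.
At n = 9 the blocks have lengths 10, 26, 18.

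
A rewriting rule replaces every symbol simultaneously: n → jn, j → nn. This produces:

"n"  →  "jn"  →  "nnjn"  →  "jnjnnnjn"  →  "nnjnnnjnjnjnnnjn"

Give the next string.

Rewriting the 16 symbols of nnjnnnjnjnjnnnjn one by one yields jn jn nn jn jn jn nn jn nn jn nn jn jn jn nn jn; concatenated:

jnjnnnjnjnjnnnjnnnjnnnjnjnjnnnjn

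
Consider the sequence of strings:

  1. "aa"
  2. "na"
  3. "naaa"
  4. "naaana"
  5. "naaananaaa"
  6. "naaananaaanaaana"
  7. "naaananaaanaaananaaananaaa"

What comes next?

Each term (from the third on) is the previous term followed by the one before it: term 3 = na·aa = naaa.
Continuing: naaananaaanaaananaaananaaa · naaananaaanaaana gives term 8.

naaananaaanaaananaaananaaanaaananaaanaaana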